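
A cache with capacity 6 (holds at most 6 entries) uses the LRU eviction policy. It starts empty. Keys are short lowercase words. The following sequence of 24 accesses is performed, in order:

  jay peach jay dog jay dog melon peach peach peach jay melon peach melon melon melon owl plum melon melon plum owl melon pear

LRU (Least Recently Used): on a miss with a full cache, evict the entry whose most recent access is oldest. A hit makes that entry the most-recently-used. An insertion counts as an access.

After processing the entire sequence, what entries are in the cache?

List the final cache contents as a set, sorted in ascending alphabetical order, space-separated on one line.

Answer: jay melon owl peach pear plum

Derivation:
LRU simulation (capacity=6):
  1. access jay: MISS. Cache (LRU->MRU): [jay]
  2. access peach: MISS. Cache (LRU->MRU): [jay peach]
  3. access jay: HIT. Cache (LRU->MRU): [peach jay]
  4. access dog: MISS. Cache (LRU->MRU): [peach jay dog]
  5. access jay: HIT. Cache (LRU->MRU): [peach dog jay]
  6. access dog: HIT. Cache (LRU->MRU): [peach jay dog]
  7. access melon: MISS. Cache (LRU->MRU): [peach jay dog melon]
  8. access peach: HIT. Cache (LRU->MRU): [jay dog melon peach]
  9. access peach: HIT. Cache (LRU->MRU): [jay dog melon peach]
  10. access peach: HIT. Cache (LRU->MRU): [jay dog melon peach]
  11. access jay: HIT. Cache (LRU->MRU): [dog melon peach jay]
  12. access melon: HIT. Cache (LRU->MRU): [dog peach jay melon]
  13. access peach: HIT. Cache (LRU->MRU): [dog jay melon peach]
  14. access melon: HIT. Cache (LRU->MRU): [dog jay peach melon]
  15. access melon: HIT. Cache (LRU->MRU): [dog jay peach melon]
  16. access melon: HIT. Cache (LRU->MRU): [dog jay peach melon]
  17. access owl: MISS. Cache (LRU->MRU): [dog jay peach melon owl]
  18. access plum: MISS. Cache (LRU->MRU): [dog jay peach melon owl plum]
  19. access melon: HIT. Cache (LRU->MRU): [dog jay peach owl plum melon]
  20. access melon: HIT. Cache (LRU->MRU): [dog jay peach owl plum melon]
  21. access plum: HIT. Cache (LRU->MRU): [dog jay peach owl melon plum]
  22. access owl: HIT. Cache (LRU->MRU): [dog jay peach melon plum owl]
  23. access melon: HIT. Cache (LRU->MRU): [dog jay peach plum owl melon]
  24. access pear: MISS, evict dog. Cache (LRU->MRU): [jay peach plum owl melon pear]
Total: 17 hits, 7 misses, 1 evictions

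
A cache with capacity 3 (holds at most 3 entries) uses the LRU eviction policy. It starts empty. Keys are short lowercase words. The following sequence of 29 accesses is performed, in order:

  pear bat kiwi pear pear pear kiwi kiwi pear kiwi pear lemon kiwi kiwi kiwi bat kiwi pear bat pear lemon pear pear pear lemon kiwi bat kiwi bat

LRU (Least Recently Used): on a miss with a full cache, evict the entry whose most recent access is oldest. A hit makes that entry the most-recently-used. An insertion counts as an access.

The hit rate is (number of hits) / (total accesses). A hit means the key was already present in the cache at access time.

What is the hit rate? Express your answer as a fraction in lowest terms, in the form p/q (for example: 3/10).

LRU simulation (capacity=3):
  1. access pear: MISS. Cache (LRU->MRU): [pear]
  2. access bat: MISS. Cache (LRU->MRU): [pear bat]
  3. access kiwi: MISS. Cache (LRU->MRU): [pear bat kiwi]
  4. access pear: HIT. Cache (LRU->MRU): [bat kiwi pear]
  5. access pear: HIT. Cache (LRU->MRU): [bat kiwi pear]
  6. access pear: HIT. Cache (LRU->MRU): [bat kiwi pear]
  7. access kiwi: HIT. Cache (LRU->MRU): [bat pear kiwi]
  8. access kiwi: HIT. Cache (LRU->MRU): [bat pear kiwi]
  9. access pear: HIT. Cache (LRU->MRU): [bat kiwi pear]
  10. access kiwi: HIT. Cache (LRU->MRU): [bat pear kiwi]
  11. access pear: HIT. Cache (LRU->MRU): [bat kiwi pear]
  12. access lemon: MISS, evict bat. Cache (LRU->MRU): [kiwi pear lemon]
  13. access kiwi: HIT. Cache (LRU->MRU): [pear lemon kiwi]
  14. access kiwi: HIT. Cache (LRU->MRU): [pear lemon kiwi]
  15. access kiwi: HIT. Cache (LRU->MRU): [pear lemon kiwi]
  16. access bat: MISS, evict pear. Cache (LRU->MRU): [lemon kiwi bat]
  17. access kiwi: HIT. Cache (LRU->MRU): [lemon bat kiwi]
  18. access pear: MISS, evict lemon. Cache (LRU->MRU): [bat kiwi pear]
  19. access bat: HIT. Cache (LRU->MRU): [kiwi pear bat]
  20. access pear: HIT. Cache (LRU->MRU): [kiwi bat pear]
  21. access lemon: MISS, evict kiwi. Cache (LRU->MRU): [bat pear lemon]
  22. access pear: HIT. Cache (LRU->MRU): [bat lemon pear]
  23. access pear: HIT. Cache (LRU->MRU): [bat lemon pear]
  24. access pear: HIT. Cache (LRU->MRU): [bat lemon pear]
  25. access lemon: HIT. Cache (LRU->MRU): [bat pear lemon]
  26. access kiwi: MISS, evict bat. Cache (LRU->MRU): [pear lemon kiwi]
  27. access bat: MISS, evict pear. Cache (LRU->MRU): [lemon kiwi bat]
  28. access kiwi: HIT. Cache (LRU->MRU): [lemon bat kiwi]
  29. access bat: HIT. Cache (LRU->MRU): [lemon kiwi bat]
Total: 20 hits, 9 misses, 6 evictions

Hit rate = 20/29

Answer: 20/29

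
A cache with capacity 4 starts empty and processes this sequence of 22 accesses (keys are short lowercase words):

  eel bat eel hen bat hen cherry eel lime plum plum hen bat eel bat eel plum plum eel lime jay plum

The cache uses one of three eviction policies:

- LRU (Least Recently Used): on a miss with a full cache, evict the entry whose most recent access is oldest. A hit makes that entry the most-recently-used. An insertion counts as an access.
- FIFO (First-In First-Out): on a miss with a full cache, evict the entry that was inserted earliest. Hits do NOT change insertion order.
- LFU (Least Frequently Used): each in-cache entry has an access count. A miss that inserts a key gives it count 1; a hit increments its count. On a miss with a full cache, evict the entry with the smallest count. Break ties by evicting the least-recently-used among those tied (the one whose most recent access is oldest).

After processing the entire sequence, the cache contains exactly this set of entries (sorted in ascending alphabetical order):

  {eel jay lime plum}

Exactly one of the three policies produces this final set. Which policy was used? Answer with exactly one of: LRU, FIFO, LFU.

Answer: LRU

Derivation:
Simulating under each policy and comparing final sets:
  LRU: final set = {eel jay lime plum} -> MATCHES target
  FIFO: final set = {bat eel jay plum} -> differs
  LFU: final set = {bat eel jay plum} -> differs
Only LRU produces the target set.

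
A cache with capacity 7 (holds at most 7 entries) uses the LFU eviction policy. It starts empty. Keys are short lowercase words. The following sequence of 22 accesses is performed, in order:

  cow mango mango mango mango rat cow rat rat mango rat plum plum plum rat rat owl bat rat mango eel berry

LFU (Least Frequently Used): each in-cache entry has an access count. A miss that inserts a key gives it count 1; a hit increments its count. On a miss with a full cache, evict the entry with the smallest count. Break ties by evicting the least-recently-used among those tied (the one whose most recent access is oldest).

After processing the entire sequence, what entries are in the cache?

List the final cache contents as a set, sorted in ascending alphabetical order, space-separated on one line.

LFU simulation (capacity=7):
  1. access cow: MISS. Cache: [cow(c=1)]
  2. access mango: MISS. Cache: [cow(c=1) mango(c=1)]
  3. access mango: HIT, count now 2. Cache: [cow(c=1) mango(c=2)]
  4. access mango: HIT, count now 3. Cache: [cow(c=1) mango(c=3)]
  5. access mango: HIT, count now 4. Cache: [cow(c=1) mango(c=4)]
  6. access rat: MISS. Cache: [cow(c=1) rat(c=1) mango(c=4)]
  7. access cow: HIT, count now 2. Cache: [rat(c=1) cow(c=2) mango(c=4)]
  8. access rat: HIT, count now 2. Cache: [cow(c=2) rat(c=2) mango(c=4)]
  9. access rat: HIT, count now 3. Cache: [cow(c=2) rat(c=3) mango(c=4)]
  10. access mango: HIT, count now 5. Cache: [cow(c=2) rat(c=3) mango(c=5)]
  11. access rat: HIT, count now 4. Cache: [cow(c=2) rat(c=4) mango(c=5)]
  12. access plum: MISS. Cache: [plum(c=1) cow(c=2) rat(c=4) mango(c=5)]
  13. access plum: HIT, count now 2. Cache: [cow(c=2) plum(c=2) rat(c=4) mango(c=5)]
  14. access plum: HIT, count now 3. Cache: [cow(c=2) plum(c=3) rat(c=4) mango(c=5)]
  15. access rat: HIT, count now 5. Cache: [cow(c=2) plum(c=3) mango(c=5) rat(c=5)]
  16. access rat: HIT, count now 6. Cache: [cow(c=2) plum(c=3) mango(c=5) rat(c=6)]
  17. access owl: MISS. Cache: [owl(c=1) cow(c=2) plum(c=3) mango(c=5) rat(c=6)]
  18. access bat: MISS. Cache: [owl(c=1) bat(c=1) cow(c=2) plum(c=3) mango(c=5) rat(c=6)]
  19. access rat: HIT, count now 7. Cache: [owl(c=1) bat(c=1) cow(c=2) plum(c=3) mango(c=5) rat(c=7)]
  20. access mango: HIT, count now 6. Cache: [owl(c=1) bat(c=1) cow(c=2) plum(c=3) mango(c=6) rat(c=7)]
  21. access eel: MISS. Cache: [owl(c=1) bat(c=1) eel(c=1) cow(c=2) plum(c=3) mango(c=6) rat(c=7)]
  22. access berry: MISS, evict owl(c=1). Cache: [bat(c=1) eel(c=1) berry(c=1) cow(c=2) plum(c=3) mango(c=6) rat(c=7)]
Total: 14 hits, 8 misses, 1 evictions

Answer: bat berry cow eel mango plum rat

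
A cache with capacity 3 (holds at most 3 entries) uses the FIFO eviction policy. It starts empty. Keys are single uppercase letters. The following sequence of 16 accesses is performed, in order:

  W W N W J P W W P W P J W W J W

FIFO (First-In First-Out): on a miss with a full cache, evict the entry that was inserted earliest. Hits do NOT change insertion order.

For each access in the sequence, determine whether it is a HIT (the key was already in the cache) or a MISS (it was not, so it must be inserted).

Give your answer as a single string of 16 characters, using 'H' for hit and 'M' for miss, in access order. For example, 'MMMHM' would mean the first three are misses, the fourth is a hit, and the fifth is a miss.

Answer: MHMHMMMHHHHHHHHH

Derivation:
FIFO simulation (capacity=3):
  1. access W: MISS. Cache (old->new): [W]
  2. access W: HIT. Cache (old->new): [W]
  3. access N: MISS. Cache (old->new): [W N]
  4. access W: HIT. Cache (old->new): [W N]
  5. access J: MISS. Cache (old->new): [W N J]
  6. access P: MISS, evict W. Cache (old->new): [N J P]
  7. access W: MISS, evict N. Cache (old->new): [J P W]
  8. access W: HIT. Cache (old->new): [J P W]
  9. access P: HIT. Cache (old->new): [J P W]
  10. access W: HIT. Cache (old->new): [J P W]
  11. access P: HIT. Cache (old->new): [J P W]
  12. access J: HIT. Cache (old->new): [J P W]
  13. access W: HIT. Cache (old->new): [J P W]
  14. access W: HIT. Cache (old->new): [J P W]
  15. access J: HIT. Cache (old->new): [J P W]
  16. access W: HIT. Cache (old->new): [J P W]
Total: 11 hits, 5 misses, 2 evictions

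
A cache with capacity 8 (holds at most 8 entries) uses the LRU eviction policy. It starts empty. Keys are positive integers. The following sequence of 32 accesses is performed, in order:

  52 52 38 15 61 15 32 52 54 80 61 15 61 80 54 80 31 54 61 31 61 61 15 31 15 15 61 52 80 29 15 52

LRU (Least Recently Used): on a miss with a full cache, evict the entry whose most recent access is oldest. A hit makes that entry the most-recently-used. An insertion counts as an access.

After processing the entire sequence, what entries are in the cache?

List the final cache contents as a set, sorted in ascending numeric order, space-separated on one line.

LRU simulation (capacity=8):
  1. access 52: MISS. Cache (LRU->MRU): [52]
  2. access 52: HIT. Cache (LRU->MRU): [52]
  3. access 38: MISS. Cache (LRU->MRU): [52 38]
  4. access 15: MISS. Cache (LRU->MRU): [52 38 15]
  5. access 61: MISS. Cache (LRU->MRU): [52 38 15 61]
  6. access 15: HIT. Cache (LRU->MRU): [52 38 61 15]
  7. access 32: MISS. Cache (LRU->MRU): [52 38 61 15 32]
  8. access 52: HIT. Cache (LRU->MRU): [38 61 15 32 52]
  9. access 54: MISS. Cache (LRU->MRU): [38 61 15 32 52 54]
  10. access 80: MISS. Cache (LRU->MRU): [38 61 15 32 52 54 80]
  11. access 61: HIT. Cache (LRU->MRU): [38 15 32 52 54 80 61]
  12. access 15: HIT. Cache (LRU->MRU): [38 32 52 54 80 61 15]
  13. access 61: HIT. Cache (LRU->MRU): [38 32 52 54 80 15 61]
  14. access 80: HIT. Cache (LRU->MRU): [38 32 52 54 15 61 80]
  15. access 54: HIT. Cache (LRU->MRU): [38 32 52 15 61 80 54]
  16. access 80: HIT. Cache (LRU->MRU): [38 32 52 15 61 54 80]
  17. access 31: MISS. Cache (LRU->MRU): [38 32 52 15 61 54 80 31]
  18. access 54: HIT. Cache (LRU->MRU): [38 32 52 15 61 80 31 54]
  19. access 61: HIT. Cache (LRU->MRU): [38 32 52 15 80 31 54 61]
  20. access 31: HIT. Cache (LRU->MRU): [38 32 52 15 80 54 61 31]
  21. access 61: HIT. Cache (LRU->MRU): [38 32 52 15 80 54 31 61]
  22. access 61: HIT. Cache (LRU->MRU): [38 32 52 15 80 54 31 61]
  23. access 15: HIT. Cache (LRU->MRU): [38 32 52 80 54 31 61 15]
  24. access 31: HIT. Cache (LRU->MRU): [38 32 52 80 54 61 15 31]
  25. access 15: HIT. Cache (LRU->MRU): [38 32 52 80 54 61 31 15]
  26. access 15: HIT. Cache (LRU->MRU): [38 32 52 80 54 61 31 15]
  27. access 61: HIT. Cache (LRU->MRU): [38 32 52 80 54 31 15 61]
  28. access 52: HIT. Cache (LRU->MRU): [38 32 80 54 31 15 61 52]
  29. access 80: HIT. Cache (LRU->MRU): [38 32 54 31 15 61 52 80]
  30. access 29: MISS, evict 38. Cache (LRU->MRU): [32 54 31 15 61 52 80 29]
  31. access 15: HIT. Cache (LRU->MRU): [32 54 31 61 52 80 29 15]
  32. access 52: HIT. Cache (LRU->MRU): [32 54 31 61 80 29 15 52]
Total: 23 hits, 9 misses, 1 evictions

Answer: 15 29 31 32 52 54 61 80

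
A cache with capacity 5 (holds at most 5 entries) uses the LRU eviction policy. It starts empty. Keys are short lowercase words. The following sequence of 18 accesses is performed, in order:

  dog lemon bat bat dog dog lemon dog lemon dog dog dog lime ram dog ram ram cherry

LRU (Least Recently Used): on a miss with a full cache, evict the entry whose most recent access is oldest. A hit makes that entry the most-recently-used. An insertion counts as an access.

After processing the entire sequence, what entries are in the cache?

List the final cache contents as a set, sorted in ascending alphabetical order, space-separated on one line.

Answer: cherry dog lemon lime ram

Derivation:
LRU simulation (capacity=5):
  1. access dog: MISS. Cache (LRU->MRU): [dog]
  2. access lemon: MISS. Cache (LRU->MRU): [dog lemon]
  3. access bat: MISS. Cache (LRU->MRU): [dog lemon bat]
  4. access bat: HIT. Cache (LRU->MRU): [dog lemon bat]
  5. access dog: HIT. Cache (LRU->MRU): [lemon bat dog]
  6. access dog: HIT. Cache (LRU->MRU): [lemon bat dog]
  7. access lemon: HIT. Cache (LRU->MRU): [bat dog lemon]
  8. access dog: HIT. Cache (LRU->MRU): [bat lemon dog]
  9. access lemon: HIT. Cache (LRU->MRU): [bat dog lemon]
  10. access dog: HIT. Cache (LRU->MRU): [bat lemon dog]
  11. access dog: HIT. Cache (LRU->MRU): [bat lemon dog]
  12. access dog: HIT. Cache (LRU->MRU): [bat lemon dog]
  13. access lime: MISS. Cache (LRU->MRU): [bat lemon dog lime]
  14. access ram: MISS. Cache (LRU->MRU): [bat lemon dog lime ram]
  15. access dog: HIT. Cache (LRU->MRU): [bat lemon lime ram dog]
  16. access ram: HIT. Cache (LRU->MRU): [bat lemon lime dog ram]
  17. access ram: HIT. Cache (LRU->MRU): [bat lemon lime dog ram]
  18. access cherry: MISS, evict bat. Cache (LRU->MRU): [lemon lime dog ram cherry]
Total: 12 hits, 6 misses, 1 evictions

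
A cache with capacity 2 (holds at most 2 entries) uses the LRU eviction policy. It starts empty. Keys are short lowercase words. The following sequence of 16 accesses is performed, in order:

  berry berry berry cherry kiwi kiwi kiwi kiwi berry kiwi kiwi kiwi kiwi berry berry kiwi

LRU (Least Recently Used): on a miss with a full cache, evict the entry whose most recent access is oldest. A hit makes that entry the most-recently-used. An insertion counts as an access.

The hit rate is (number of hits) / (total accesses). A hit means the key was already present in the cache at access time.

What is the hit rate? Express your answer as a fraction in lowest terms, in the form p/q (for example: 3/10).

Answer: 3/4

Derivation:
LRU simulation (capacity=2):
  1. access berry: MISS. Cache (LRU->MRU): [berry]
  2. access berry: HIT. Cache (LRU->MRU): [berry]
  3. access berry: HIT. Cache (LRU->MRU): [berry]
  4. access cherry: MISS. Cache (LRU->MRU): [berry cherry]
  5. access kiwi: MISS, evict berry. Cache (LRU->MRU): [cherry kiwi]
  6. access kiwi: HIT. Cache (LRU->MRU): [cherry kiwi]
  7. access kiwi: HIT. Cache (LRU->MRU): [cherry kiwi]
  8. access kiwi: HIT. Cache (LRU->MRU): [cherry kiwi]
  9. access berry: MISS, evict cherry. Cache (LRU->MRU): [kiwi berry]
  10. access kiwi: HIT. Cache (LRU->MRU): [berry kiwi]
  11. access kiwi: HIT. Cache (LRU->MRU): [berry kiwi]
  12. access kiwi: HIT. Cache (LRU->MRU): [berry kiwi]
  13. access kiwi: HIT. Cache (LRU->MRU): [berry kiwi]
  14. access berry: HIT. Cache (LRU->MRU): [kiwi berry]
  15. access berry: HIT. Cache (LRU->MRU): [kiwi berry]
  16. access kiwi: HIT. Cache (LRU->MRU): [berry kiwi]
Total: 12 hits, 4 misses, 2 evictions

Hit rate = 12/16 = 3/4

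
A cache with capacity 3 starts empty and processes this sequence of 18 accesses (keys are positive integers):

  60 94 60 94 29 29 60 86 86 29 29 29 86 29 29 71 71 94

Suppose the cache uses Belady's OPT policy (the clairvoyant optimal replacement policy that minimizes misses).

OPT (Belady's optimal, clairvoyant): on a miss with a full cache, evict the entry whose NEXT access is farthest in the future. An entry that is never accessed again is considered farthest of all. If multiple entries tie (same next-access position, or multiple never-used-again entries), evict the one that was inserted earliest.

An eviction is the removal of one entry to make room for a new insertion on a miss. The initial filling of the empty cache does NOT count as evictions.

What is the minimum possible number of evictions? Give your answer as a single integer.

Answer: 2

Derivation:
OPT (Belady) simulation (capacity=3):
  1. access 60: MISS. Cache: [60]
  2. access 94: MISS. Cache: [60 94]
  3. access 60: HIT. Next use of 60: step 7. Cache: [60 94]
  4. access 94: HIT. Next use of 94: step 18. Cache: [60 94]
  5. access 29: MISS. Cache: [60 94 29]
  6. access 29: HIT. Next use of 29: step 10. Cache: [60 94 29]
  7. access 60: HIT. Next use of 60: never. Cache: [60 94 29]
  8. access 86: MISS, evict 60 (next use: never). Cache: [94 29 86]
  9. access 86: HIT. Next use of 86: step 13. Cache: [94 29 86]
  10. access 29: HIT. Next use of 29: step 11. Cache: [94 29 86]
  11. access 29: HIT. Next use of 29: step 12. Cache: [94 29 86]
  12. access 29: HIT. Next use of 29: step 14. Cache: [94 29 86]
  13. access 86: HIT. Next use of 86: never. Cache: [94 29 86]
  14. access 29: HIT. Next use of 29: step 15. Cache: [94 29 86]
  15. access 29: HIT. Next use of 29: never. Cache: [94 29 86]
  16. access 71: MISS, evict 29 (next use: never). Cache: [94 86 71]
  17. access 71: HIT. Next use of 71: never. Cache: [94 86 71]
  18. access 94: HIT. Next use of 94: never. Cache: [94 86 71]
Total: 13 hits, 5 misses, 2 evictions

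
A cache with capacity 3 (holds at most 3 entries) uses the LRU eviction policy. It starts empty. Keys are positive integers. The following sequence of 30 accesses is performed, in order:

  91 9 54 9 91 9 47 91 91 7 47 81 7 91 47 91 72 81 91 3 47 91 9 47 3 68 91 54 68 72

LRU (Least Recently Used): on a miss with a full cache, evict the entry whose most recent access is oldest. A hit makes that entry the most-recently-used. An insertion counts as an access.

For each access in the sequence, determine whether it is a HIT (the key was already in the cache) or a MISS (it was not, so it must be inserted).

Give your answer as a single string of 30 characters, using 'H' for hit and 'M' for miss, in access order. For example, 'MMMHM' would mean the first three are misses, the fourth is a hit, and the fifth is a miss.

Answer: MMMHHHMHHMHMHMMHMMHMMHMHMMMMHM

Derivation:
LRU simulation (capacity=3):
  1. access 91: MISS. Cache (LRU->MRU): [91]
  2. access 9: MISS. Cache (LRU->MRU): [91 9]
  3. access 54: MISS. Cache (LRU->MRU): [91 9 54]
  4. access 9: HIT. Cache (LRU->MRU): [91 54 9]
  5. access 91: HIT. Cache (LRU->MRU): [54 9 91]
  6. access 9: HIT. Cache (LRU->MRU): [54 91 9]
  7. access 47: MISS, evict 54. Cache (LRU->MRU): [91 9 47]
  8. access 91: HIT. Cache (LRU->MRU): [9 47 91]
  9. access 91: HIT. Cache (LRU->MRU): [9 47 91]
  10. access 7: MISS, evict 9. Cache (LRU->MRU): [47 91 7]
  11. access 47: HIT. Cache (LRU->MRU): [91 7 47]
  12. access 81: MISS, evict 91. Cache (LRU->MRU): [7 47 81]
  13. access 7: HIT. Cache (LRU->MRU): [47 81 7]
  14. access 91: MISS, evict 47. Cache (LRU->MRU): [81 7 91]
  15. access 47: MISS, evict 81. Cache (LRU->MRU): [7 91 47]
  16. access 91: HIT. Cache (LRU->MRU): [7 47 91]
  17. access 72: MISS, evict 7. Cache (LRU->MRU): [47 91 72]
  18. access 81: MISS, evict 47. Cache (LRU->MRU): [91 72 81]
  19. access 91: HIT. Cache (LRU->MRU): [72 81 91]
  20. access 3: MISS, evict 72. Cache (LRU->MRU): [81 91 3]
  21. access 47: MISS, evict 81. Cache (LRU->MRU): [91 3 47]
  22. access 91: HIT. Cache (LRU->MRU): [3 47 91]
  23. access 9: MISS, evict 3. Cache (LRU->MRU): [47 91 9]
  24. access 47: HIT. Cache (LRU->MRU): [91 9 47]
  25. access 3: MISS, evict 91. Cache (LRU->MRU): [9 47 3]
  26. access 68: MISS, evict 9. Cache (LRU->MRU): [47 3 68]
  27. access 91: MISS, evict 47. Cache (LRU->MRU): [3 68 91]
  28. access 54: MISS, evict 3. Cache (LRU->MRU): [68 91 54]
  29. access 68: HIT. Cache (LRU->MRU): [91 54 68]
  30. access 72: MISS, evict 91. Cache (LRU->MRU): [54 68 72]
Total: 12 hits, 18 misses, 15 evictions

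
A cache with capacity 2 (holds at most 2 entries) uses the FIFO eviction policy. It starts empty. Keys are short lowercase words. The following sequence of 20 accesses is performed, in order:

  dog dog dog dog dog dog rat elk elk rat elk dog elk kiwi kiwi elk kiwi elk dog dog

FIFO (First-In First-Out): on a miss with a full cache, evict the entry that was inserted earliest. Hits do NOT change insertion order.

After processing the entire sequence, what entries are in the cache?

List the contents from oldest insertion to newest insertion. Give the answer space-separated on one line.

Answer: elk dog

Derivation:
FIFO simulation (capacity=2):
  1. access dog: MISS. Cache (old->new): [dog]
  2. access dog: HIT. Cache (old->new): [dog]
  3. access dog: HIT. Cache (old->new): [dog]
  4. access dog: HIT. Cache (old->new): [dog]
  5. access dog: HIT. Cache (old->new): [dog]
  6. access dog: HIT. Cache (old->new): [dog]
  7. access rat: MISS. Cache (old->new): [dog rat]
  8. access elk: MISS, evict dog. Cache (old->new): [rat elk]
  9. access elk: HIT. Cache (old->new): [rat elk]
  10. access rat: HIT. Cache (old->new): [rat elk]
  11. access elk: HIT. Cache (old->new): [rat elk]
  12. access dog: MISS, evict rat. Cache (old->new): [elk dog]
  13. access elk: HIT. Cache (old->new): [elk dog]
  14. access kiwi: MISS, evict elk. Cache (old->new): [dog kiwi]
  15. access kiwi: HIT. Cache (old->new): [dog kiwi]
  16. access elk: MISS, evict dog. Cache (old->new): [kiwi elk]
  17. access kiwi: HIT. Cache (old->new): [kiwi elk]
  18. access elk: HIT. Cache (old->new): [kiwi elk]
  19. access dog: MISS, evict kiwi. Cache (old->new): [elk dog]
  20. access dog: HIT. Cache (old->new): [elk dog]
Total: 13 hits, 7 misses, 5 evictions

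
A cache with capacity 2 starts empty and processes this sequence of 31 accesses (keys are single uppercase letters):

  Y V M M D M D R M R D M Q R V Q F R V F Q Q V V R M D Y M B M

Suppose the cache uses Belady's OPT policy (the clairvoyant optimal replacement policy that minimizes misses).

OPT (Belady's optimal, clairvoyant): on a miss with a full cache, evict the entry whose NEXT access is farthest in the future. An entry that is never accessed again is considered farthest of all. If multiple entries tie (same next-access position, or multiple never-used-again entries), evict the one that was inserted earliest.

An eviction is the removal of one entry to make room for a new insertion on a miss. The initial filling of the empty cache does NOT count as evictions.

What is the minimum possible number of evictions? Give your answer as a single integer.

OPT (Belady) simulation (capacity=2):
  1. access Y: MISS. Cache: [Y]
  2. access V: MISS. Cache: [Y V]
  3. access M: MISS, evict Y (next use: step 28). Cache: [V M]
  4. access M: HIT. Next use of M: step 6. Cache: [V M]
  5. access D: MISS, evict V (next use: step 15). Cache: [M D]
  6. access M: HIT. Next use of M: step 9. Cache: [M D]
  7. access D: HIT. Next use of D: step 11. Cache: [M D]
  8. access R: MISS, evict D (next use: step 11). Cache: [M R]
  9. access M: HIT. Next use of M: step 12. Cache: [M R]
  10. access R: HIT. Next use of R: step 14. Cache: [M R]
  11. access D: MISS, evict R (next use: step 14). Cache: [M D]
  12. access M: HIT. Next use of M: step 26. Cache: [M D]
  13. access Q: MISS, evict D (next use: step 27). Cache: [M Q]
  14. access R: MISS, evict M (next use: step 26). Cache: [Q R]
  15. access V: MISS, evict R (next use: step 18). Cache: [Q V]
  16. access Q: HIT. Next use of Q: step 21. Cache: [Q V]
  17. access F: MISS, evict Q (next use: step 21). Cache: [V F]
  18. access R: MISS, evict F (next use: step 20). Cache: [V R]
  19. access V: HIT. Next use of V: step 23. Cache: [V R]
  20. access F: MISS, evict R (next use: step 25). Cache: [V F]
  21. access Q: MISS, evict F (next use: never). Cache: [V Q]
  22. access Q: HIT. Next use of Q: never. Cache: [V Q]
  23. access V: HIT. Next use of V: step 24. Cache: [V Q]
  24. access V: HIT. Next use of V: never. Cache: [V Q]
  25. access R: MISS, evict V (next use: never). Cache: [Q R]
  26. access M: MISS, evict Q (next use: never). Cache: [R M]
  27. access D: MISS, evict R (next use: never). Cache: [M D]
  28. access Y: MISS, evict D (next use: never). Cache: [M Y]
  29. access M: HIT. Next use of M: step 31. Cache: [M Y]
  30. access B: MISS, evict Y (next use: never). Cache: [M B]
  31. access M: HIT. Next use of M: never. Cache: [M B]
Total: 13 hits, 18 misses, 16 evictions

Answer: 16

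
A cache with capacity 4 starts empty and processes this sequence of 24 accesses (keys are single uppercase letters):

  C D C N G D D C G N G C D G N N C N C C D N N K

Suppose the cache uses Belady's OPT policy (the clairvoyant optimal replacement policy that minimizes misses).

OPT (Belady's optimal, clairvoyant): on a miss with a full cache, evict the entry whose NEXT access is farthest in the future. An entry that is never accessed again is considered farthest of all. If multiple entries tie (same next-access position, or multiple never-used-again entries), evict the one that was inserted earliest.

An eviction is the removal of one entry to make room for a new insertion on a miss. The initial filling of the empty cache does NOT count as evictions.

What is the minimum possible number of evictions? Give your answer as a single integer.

Answer: 1

Derivation:
OPT (Belady) simulation (capacity=4):
  1. access C: MISS. Cache: [C]
  2. access D: MISS. Cache: [C D]
  3. access C: HIT. Next use of C: step 8. Cache: [C D]
  4. access N: MISS. Cache: [C D N]
  5. access G: MISS. Cache: [C D N G]
  6. access D: HIT. Next use of D: step 7. Cache: [C D N G]
  7. access D: HIT. Next use of D: step 13. Cache: [C D N G]
  8. access C: HIT. Next use of C: step 12. Cache: [C D N G]
  9. access G: HIT. Next use of G: step 11. Cache: [C D N G]
  10. access N: HIT. Next use of N: step 15. Cache: [C D N G]
  11. access G: HIT. Next use of G: step 14. Cache: [C D N G]
  12. access C: HIT. Next use of C: step 17. Cache: [C D N G]
  13. access D: HIT. Next use of D: step 21. Cache: [C D N G]
  14. access G: HIT. Next use of G: never. Cache: [C D N G]
  15. access N: HIT. Next use of N: step 16. Cache: [C D N G]
  16. access N: HIT. Next use of N: step 18. Cache: [C D N G]
  17. access C: HIT. Next use of C: step 19. Cache: [C D N G]
  18. access N: HIT. Next use of N: step 22. Cache: [C D N G]
  19. access C: HIT. Next use of C: step 20. Cache: [C D N G]
  20. access C: HIT. Next use of C: never. Cache: [C D N G]
  21. access D: HIT. Next use of D: never. Cache: [C D N G]
  22. access N: HIT. Next use of N: step 23. Cache: [C D N G]
  23. access N: HIT. Next use of N: never. Cache: [C D N G]
  24. access K: MISS, evict C (next use: never). Cache: [D N G K]
Total: 19 hits, 5 misses, 1 evictions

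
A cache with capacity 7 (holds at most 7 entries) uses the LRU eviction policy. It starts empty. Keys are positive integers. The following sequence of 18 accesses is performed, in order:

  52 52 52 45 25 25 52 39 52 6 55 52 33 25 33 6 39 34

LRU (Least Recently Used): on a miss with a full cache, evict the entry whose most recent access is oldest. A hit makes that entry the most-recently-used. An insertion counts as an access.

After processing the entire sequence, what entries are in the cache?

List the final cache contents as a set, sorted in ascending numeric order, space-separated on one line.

Answer: 6 25 33 34 39 52 55

Derivation:
LRU simulation (capacity=7):
  1. access 52: MISS. Cache (LRU->MRU): [52]
  2. access 52: HIT. Cache (LRU->MRU): [52]
  3. access 52: HIT. Cache (LRU->MRU): [52]
  4. access 45: MISS. Cache (LRU->MRU): [52 45]
  5. access 25: MISS. Cache (LRU->MRU): [52 45 25]
  6. access 25: HIT. Cache (LRU->MRU): [52 45 25]
  7. access 52: HIT. Cache (LRU->MRU): [45 25 52]
  8. access 39: MISS. Cache (LRU->MRU): [45 25 52 39]
  9. access 52: HIT. Cache (LRU->MRU): [45 25 39 52]
  10. access 6: MISS. Cache (LRU->MRU): [45 25 39 52 6]
  11. access 55: MISS. Cache (LRU->MRU): [45 25 39 52 6 55]
  12. access 52: HIT. Cache (LRU->MRU): [45 25 39 6 55 52]
  13. access 33: MISS. Cache (LRU->MRU): [45 25 39 6 55 52 33]
  14. access 25: HIT. Cache (LRU->MRU): [45 39 6 55 52 33 25]
  15. access 33: HIT. Cache (LRU->MRU): [45 39 6 55 52 25 33]
  16. access 6: HIT. Cache (LRU->MRU): [45 39 55 52 25 33 6]
  17. access 39: HIT. Cache (LRU->MRU): [45 55 52 25 33 6 39]
  18. access 34: MISS, evict 45. Cache (LRU->MRU): [55 52 25 33 6 39 34]
Total: 10 hits, 8 misses, 1 evictions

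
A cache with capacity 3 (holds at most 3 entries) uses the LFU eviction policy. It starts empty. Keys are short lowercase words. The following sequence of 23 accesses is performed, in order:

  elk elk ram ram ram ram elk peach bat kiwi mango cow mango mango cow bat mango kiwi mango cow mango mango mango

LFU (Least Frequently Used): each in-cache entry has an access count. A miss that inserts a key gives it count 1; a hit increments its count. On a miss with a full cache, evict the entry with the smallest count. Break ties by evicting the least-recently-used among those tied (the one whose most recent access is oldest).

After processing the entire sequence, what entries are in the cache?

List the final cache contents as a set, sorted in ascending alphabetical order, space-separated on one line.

Answer: elk mango ram

Derivation:
LFU simulation (capacity=3):
  1. access elk: MISS. Cache: [elk(c=1)]
  2. access elk: HIT, count now 2. Cache: [elk(c=2)]
  3. access ram: MISS. Cache: [ram(c=1) elk(c=2)]
  4. access ram: HIT, count now 2. Cache: [elk(c=2) ram(c=2)]
  5. access ram: HIT, count now 3. Cache: [elk(c=2) ram(c=3)]
  6. access ram: HIT, count now 4. Cache: [elk(c=2) ram(c=4)]
  7. access elk: HIT, count now 3. Cache: [elk(c=3) ram(c=4)]
  8. access peach: MISS. Cache: [peach(c=1) elk(c=3) ram(c=4)]
  9. access bat: MISS, evict peach(c=1). Cache: [bat(c=1) elk(c=3) ram(c=4)]
  10. access kiwi: MISS, evict bat(c=1). Cache: [kiwi(c=1) elk(c=3) ram(c=4)]
  11. access mango: MISS, evict kiwi(c=1). Cache: [mango(c=1) elk(c=3) ram(c=4)]
  12. access cow: MISS, evict mango(c=1). Cache: [cow(c=1) elk(c=3) ram(c=4)]
  13. access mango: MISS, evict cow(c=1). Cache: [mango(c=1) elk(c=3) ram(c=4)]
  14. access mango: HIT, count now 2. Cache: [mango(c=2) elk(c=3) ram(c=4)]
  15. access cow: MISS, evict mango(c=2). Cache: [cow(c=1) elk(c=3) ram(c=4)]
  16. access bat: MISS, evict cow(c=1). Cache: [bat(c=1) elk(c=3) ram(c=4)]
  17. access mango: MISS, evict bat(c=1). Cache: [mango(c=1) elk(c=3) ram(c=4)]
  18. access kiwi: MISS, evict mango(c=1). Cache: [kiwi(c=1) elk(c=3) ram(c=4)]
  19. access mango: MISS, evict kiwi(c=1). Cache: [mango(c=1) elk(c=3) ram(c=4)]
  20. access cow: MISS, evict mango(c=1). Cache: [cow(c=1) elk(c=3) ram(c=4)]
  21. access mango: MISS, evict cow(c=1). Cache: [mango(c=1) elk(c=3) ram(c=4)]
  22. access mango: HIT, count now 2. Cache: [mango(c=2) elk(c=3) ram(c=4)]
  23. access mango: HIT, count now 3. Cache: [elk(c=3) mango(c=3) ram(c=4)]
Total: 8 hits, 15 misses, 12 evictions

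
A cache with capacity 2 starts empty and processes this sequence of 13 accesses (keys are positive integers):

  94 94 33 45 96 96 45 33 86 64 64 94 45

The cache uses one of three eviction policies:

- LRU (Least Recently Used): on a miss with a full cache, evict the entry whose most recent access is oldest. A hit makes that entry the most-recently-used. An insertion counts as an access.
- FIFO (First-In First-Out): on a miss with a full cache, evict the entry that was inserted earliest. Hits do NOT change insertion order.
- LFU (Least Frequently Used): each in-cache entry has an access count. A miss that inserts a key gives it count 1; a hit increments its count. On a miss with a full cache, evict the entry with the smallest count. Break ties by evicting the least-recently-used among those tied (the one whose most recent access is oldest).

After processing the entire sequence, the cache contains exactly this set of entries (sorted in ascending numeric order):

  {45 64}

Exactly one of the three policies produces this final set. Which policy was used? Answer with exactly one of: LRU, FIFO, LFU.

Answer: LFU

Derivation:
Simulating under each policy and comparing final sets:
  LRU: final set = {45 94} -> differs
  FIFO: final set = {45 94} -> differs
  LFU: final set = {45 64} -> MATCHES target
Only LFU produces the target set.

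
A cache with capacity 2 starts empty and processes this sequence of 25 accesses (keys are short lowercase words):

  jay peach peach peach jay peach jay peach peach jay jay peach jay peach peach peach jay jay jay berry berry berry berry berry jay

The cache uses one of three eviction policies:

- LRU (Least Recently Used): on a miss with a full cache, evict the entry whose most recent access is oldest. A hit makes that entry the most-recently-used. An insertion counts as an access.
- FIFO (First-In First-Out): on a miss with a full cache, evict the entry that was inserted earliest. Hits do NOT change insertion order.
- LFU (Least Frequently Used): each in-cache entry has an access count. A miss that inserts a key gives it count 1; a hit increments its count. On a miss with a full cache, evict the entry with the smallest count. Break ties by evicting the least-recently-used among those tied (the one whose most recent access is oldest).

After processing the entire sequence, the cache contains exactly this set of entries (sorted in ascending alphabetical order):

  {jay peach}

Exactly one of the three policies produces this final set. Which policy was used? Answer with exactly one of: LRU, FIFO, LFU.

Answer: LFU

Derivation:
Simulating under each policy and comparing final sets:
  LRU: final set = {berry jay} -> differs
  FIFO: final set = {berry jay} -> differs
  LFU: final set = {jay peach} -> MATCHES target
Only LFU produces the target set.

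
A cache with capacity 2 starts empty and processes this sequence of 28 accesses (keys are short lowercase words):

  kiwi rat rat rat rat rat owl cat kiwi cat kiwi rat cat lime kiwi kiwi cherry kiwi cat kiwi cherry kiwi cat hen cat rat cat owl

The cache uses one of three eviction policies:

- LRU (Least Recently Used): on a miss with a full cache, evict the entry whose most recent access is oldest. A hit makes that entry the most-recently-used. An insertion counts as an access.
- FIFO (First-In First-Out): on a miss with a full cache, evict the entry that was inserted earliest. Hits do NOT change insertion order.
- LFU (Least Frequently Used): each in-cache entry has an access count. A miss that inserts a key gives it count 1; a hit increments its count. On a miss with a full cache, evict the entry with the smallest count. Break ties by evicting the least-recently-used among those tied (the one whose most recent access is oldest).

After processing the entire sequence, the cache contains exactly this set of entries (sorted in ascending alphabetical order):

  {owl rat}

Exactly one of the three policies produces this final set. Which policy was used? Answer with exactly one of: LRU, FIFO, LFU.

Simulating under each policy and comparing final sets:
  LRU: final set = {cat owl} -> differs
  FIFO: final set = {cat owl} -> differs
  LFU: final set = {owl rat} -> MATCHES target
Only LFU produces the target set.

Answer: LFU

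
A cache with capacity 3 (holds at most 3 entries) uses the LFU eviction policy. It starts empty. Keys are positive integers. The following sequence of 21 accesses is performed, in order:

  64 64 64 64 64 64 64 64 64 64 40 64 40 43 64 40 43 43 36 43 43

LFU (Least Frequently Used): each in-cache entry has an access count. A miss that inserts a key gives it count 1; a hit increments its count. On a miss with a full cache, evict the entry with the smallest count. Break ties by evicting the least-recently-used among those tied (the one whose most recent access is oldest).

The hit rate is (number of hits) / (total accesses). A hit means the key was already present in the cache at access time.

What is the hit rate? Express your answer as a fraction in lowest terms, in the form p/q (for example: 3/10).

LFU simulation (capacity=3):
  1. access 64: MISS. Cache: [64(c=1)]
  2. access 64: HIT, count now 2. Cache: [64(c=2)]
  3. access 64: HIT, count now 3. Cache: [64(c=3)]
  4. access 64: HIT, count now 4. Cache: [64(c=4)]
  5. access 64: HIT, count now 5. Cache: [64(c=5)]
  6. access 64: HIT, count now 6. Cache: [64(c=6)]
  7. access 64: HIT, count now 7. Cache: [64(c=7)]
  8. access 64: HIT, count now 8. Cache: [64(c=8)]
  9. access 64: HIT, count now 9. Cache: [64(c=9)]
  10. access 64: HIT, count now 10. Cache: [64(c=10)]
  11. access 40: MISS. Cache: [40(c=1) 64(c=10)]
  12. access 64: HIT, count now 11. Cache: [40(c=1) 64(c=11)]
  13. access 40: HIT, count now 2. Cache: [40(c=2) 64(c=11)]
  14. access 43: MISS. Cache: [43(c=1) 40(c=2) 64(c=11)]
  15. access 64: HIT, count now 12. Cache: [43(c=1) 40(c=2) 64(c=12)]
  16. access 40: HIT, count now 3. Cache: [43(c=1) 40(c=3) 64(c=12)]
  17. access 43: HIT, count now 2. Cache: [43(c=2) 40(c=3) 64(c=12)]
  18. access 43: HIT, count now 3. Cache: [40(c=3) 43(c=3) 64(c=12)]
  19. access 36: MISS, evict 40(c=3). Cache: [36(c=1) 43(c=3) 64(c=12)]
  20. access 43: HIT, count now 4. Cache: [36(c=1) 43(c=4) 64(c=12)]
  21. access 43: HIT, count now 5. Cache: [36(c=1) 43(c=5) 64(c=12)]
Total: 17 hits, 4 misses, 1 evictions

Hit rate = 17/21

Answer: 17/21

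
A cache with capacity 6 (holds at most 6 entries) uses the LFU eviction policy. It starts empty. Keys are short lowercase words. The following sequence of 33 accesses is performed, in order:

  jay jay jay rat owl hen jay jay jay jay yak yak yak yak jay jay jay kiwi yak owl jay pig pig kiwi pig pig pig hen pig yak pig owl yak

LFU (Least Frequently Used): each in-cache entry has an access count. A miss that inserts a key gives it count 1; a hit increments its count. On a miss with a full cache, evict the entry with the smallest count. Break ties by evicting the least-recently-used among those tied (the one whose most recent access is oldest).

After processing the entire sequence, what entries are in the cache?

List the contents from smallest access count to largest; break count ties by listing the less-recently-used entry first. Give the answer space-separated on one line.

LFU simulation (capacity=6):
  1. access jay: MISS. Cache: [jay(c=1)]
  2. access jay: HIT, count now 2. Cache: [jay(c=2)]
  3. access jay: HIT, count now 3. Cache: [jay(c=3)]
  4. access rat: MISS. Cache: [rat(c=1) jay(c=3)]
  5. access owl: MISS. Cache: [rat(c=1) owl(c=1) jay(c=3)]
  6. access hen: MISS. Cache: [rat(c=1) owl(c=1) hen(c=1) jay(c=3)]
  7. access jay: HIT, count now 4. Cache: [rat(c=1) owl(c=1) hen(c=1) jay(c=4)]
  8. access jay: HIT, count now 5. Cache: [rat(c=1) owl(c=1) hen(c=1) jay(c=5)]
  9. access jay: HIT, count now 6. Cache: [rat(c=1) owl(c=1) hen(c=1) jay(c=6)]
  10. access jay: HIT, count now 7. Cache: [rat(c=1) owl(c=1) hen(c=1) jay(c=7)]
  11. access yak: MISS. Cache: [rat(c=1) owl(c=1) hen(c=1) yak(c=1) jay(c=7)]
  12. access yak: HIT, count now 2. Cache: [rat(c=1) owl(c=1) hen(c=1) yak(c=2) jay(c=7)]
  13. access yak: HIT, count now 3. Cache: [rat(c=1) owl(c=1) hen(c=1) yak(c=3) jay(c=7)]
  14. access yak: HIT, count now 4. Cache: [rat(c=1) owl(c=1) hen(c=1) yak(c=4) jay(c=7)]
  15. access jay: HIT, count now 8. Cache: [rat(c=1) owl(c=1) hen(c=1) yak(c=4) jay(c=8)]
  16. access jay: HIT, count now 9. Cache: [rat(c=1) owl(c=1) hen(c=1) yak(c=4) jay(c=9)]
  17. access jay: HIT, count now 10. Cache: [rat(c=1) owl(c=1) hen(c=1) yak(c=4) jay(c=10)]
  18. access kiwi: MISS. Cache: [rat(c=1) owl(c=1) hen(c=1) kiwi(c=1) yak(c=4) jay(c=10)]
  19. access yak: HIT, count now 5. Cache: [rat(c=1) owl(c=1) hen(c=1) kiwi(c=1) yak(c=5) jay(c=10)]
  20. access owl: HIT, count now 2. Cache: [rat(c=1) hen(c=1) kiwi(c=1) owl(c=2) yak(c=5) jay(c=10)]
  21. access jay: HIT, count now 11. Cache: [rat(c=1) hen(c=1) kiwi(c=1) owl(c=2) yak(c=5) jay(c=11)]
  22. access pig: MISS, evict rat(c=1). Cache: [hen(c=1) kiwi(c=1) pig(c=1) owl(c=2) yak(c=5) jay(c=11)]
  23. access pig: HIT, count now 2. Cache: [hen(c=1) kiwi(c=1) owl(c=2) pig(c=2) yak(c=5) jay(c=11)]
  24. access kiwi: HIT, count now 2. Cache: [hen(c=1) owl(c=2) pig(c=2) kiwi(c=2) yak(c=5) jay(c=11)]
  25. access pig: HIT, count now 3. Cache: [hen(c=1) owl(c=2) kiwi(c=2) pig(c=3) yak(c=5) jay(c=11)]
  26. access pig: HIT, count now 4. Cache: [hen(c=1) owl(c=2) kiwi(c=2) pig(c=4) yak(c=5) jay(c=11)]
  27. access pig: HIT, count now 5. Cache: [hen(c=1) owl(c=2) kiwi(c=2) yak(c=5) pig(c=5) jay(c=11)]
  28. access hen: HIT, count now 2. Cache: [owl(c=2) kiwi(c=2) hen(c=2) yak(c=5) pig(c=5) jay(c=11)]
  29. access pig: HIT, count now 6. Cache: [owl(c=2) kiwi(c=2) hen(c=2) yak(c=5) pig(c=6) jay(c=11)]
  30. access yak: HIT, count now 6. Cache: [owl(c=2) kiwi(c=2) hen(c=2) pig(c=6) yak(c=6) jay(c=11)]
  31. access pig: HIT, count now 7. Cache: [owl(c=2) kiwi(c=2) hen(c=2) yak(c=6) pig(c=7) jay(c=11)]
  32. access owl: HIT, count now 3. Cache: [kiwi(c=2) hen(c=2) owl(c=3) yak(c=6) pig(c=7) jay(c=11)]
  33. access yak: HIT, count now 7. Cache: [kiwi(c=2) hen(c=2) owl(c=3) pig(c=7) yak(c=7) jay(c=11)]
Total: 26 hits, 7 misses, 1 evictions

Answer: kiwi hen owl pig yak jay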